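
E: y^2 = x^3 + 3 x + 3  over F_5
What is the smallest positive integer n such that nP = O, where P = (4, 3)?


Compute successive multiples of P until we hit O:
  1P = (4, 3)
  2P = (3, 3)
  3P = (3, 2)
  4P = (4, 2)
  5P = O

ord(P) = 5


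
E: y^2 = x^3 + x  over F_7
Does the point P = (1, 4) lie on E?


Check whether y^2 = x^3 + 1 x + 0 (mod 7) for (x, y) = (1, 4).
LHS: y^2 = 4^2 mod 7 = 2
RHS: x^3 + 1 x + 0 = 1^3 + 1*1 + 0 mod 7 = 2
LHS = RHS

Yes, on the curve


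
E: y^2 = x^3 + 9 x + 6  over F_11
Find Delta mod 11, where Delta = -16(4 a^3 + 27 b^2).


4 a^3 + 27 b^2 = 4*9^3 + 27*6^2 = 2916 + 972 = 3888
Delta = -16 * (3888) = -62208
Delta mod 11 = 8

Delta = 8 (mod 11)


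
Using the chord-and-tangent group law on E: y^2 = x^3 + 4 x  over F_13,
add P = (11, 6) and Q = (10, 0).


P != Q, so use the chord formula.
s = (y2 - y1) / (x2 - x1) = (7) / (12) mod 13 = 6
x3 = s^2 - x1 - x2 mod 13 = 6^2 - 11 - 10 = 2
y3 = s (x1 - x3) - y1 mod 13 = 6 * (11 - 2) - 6 = 9

P + Q = (2, 9)


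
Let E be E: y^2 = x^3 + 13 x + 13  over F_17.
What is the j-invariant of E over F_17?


Delta = -16(4 a^3 + 27 b^2) mod 17 = 6
-1728 * (4 a)^3 = -1728 * (4*13)^3 mod 17 = 6
j = 6 * 6^(-1) mod 17 = 1

j = 1 (mod 17)


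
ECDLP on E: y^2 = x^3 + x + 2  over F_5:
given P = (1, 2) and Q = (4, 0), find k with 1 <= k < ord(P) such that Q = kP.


Enumerate multiples of P until we hit Q = (4, 0):
  1P = (1, 2)
  2P = (4, 0)
Match found at i = 2.

k = 2


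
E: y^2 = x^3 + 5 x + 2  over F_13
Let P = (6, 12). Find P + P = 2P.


Doubling: s = (3 x1^2 + a) / (2 y1)
s = (3*6^2 + 5) / (2*12) mod 13 = 2
x3 = s^2 - 2 x1 mod 13 = 2^2 - 2*6 = 5
y3 = s (x1 - x3) - y1 mod 13 = 2 * (6 - 5) - 12 = 3

2P = (5, 3)


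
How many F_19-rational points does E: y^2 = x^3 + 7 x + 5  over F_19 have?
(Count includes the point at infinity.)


For each x in F_19, count y with y^2 = x^3 + 7 x + 5 mod 19:
  x = 0: RHS = 5, y in [9, 10]  -> 2 point(s)
  x = 6: RHS = 16, y in [4, 15]  -> 2 point(s)
  x = 7: RHS = 17, y in [6, 13]  -> 2 point(s)
  x = 10: RHS = 11, y in [7, 12]  -> 2 point(s)
  x = 11: RHS = 7, y in [8, 11]  -> 2 point(s)
  x = 14: RHS = 16, y in [4, 15]  -> 2 point(s)
  x = 18: RHS = 16, y in [4, 15]  -> 2 point(s)
Affine points: 14. Add the point at infinity: total = 15.

#E(F_19) = 15


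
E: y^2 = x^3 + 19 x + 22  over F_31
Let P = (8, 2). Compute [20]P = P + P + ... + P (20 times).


k = 20 = 10100_2 (binary, LSB first: 00101)
Double-and-add from P = (8, 2):
  bit 0 = 0: acc unchanged = O
  bit 1 = 0: acc unchanged = O
  bit 2 = 1: acc = O + (17, 9) = (17, 9)
  bit 3 = 0: acc unchanged = (17, 9)
  bit 4 = 1: acc = (17, 9) + (4, 21) = (7, 8)

20P = (7, 8)


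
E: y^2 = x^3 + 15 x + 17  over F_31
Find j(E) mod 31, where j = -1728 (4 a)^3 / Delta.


Delta = -16(4 a^3 + 27 b^2) mod 31 = 28
-1728 * (4 a)^3 = -1728 * (4*15)^3 mod 31 = 29
j = 29 * 28^(-1) mod 31 = 11

j = 11 (mod 31)


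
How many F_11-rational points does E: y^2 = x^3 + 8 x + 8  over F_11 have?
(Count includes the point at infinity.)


For each x in F_11, count y with y^2 = x^3 + 8 x + 8 mod 11:
  x = 3: RHS = 4, y in [2, 9]  -> 2 point(s)
  x = 4: RHS = 5, y in [4, 7]  -> 2 point(s)
  x = 7: RHS = 0, y in [0]  -> 1 point(s)
  x = 8: RHS = 1, y in [1, 10]  -> 2 point(s)
Affine points: 7. Add the point at infinity: total = 8.

#E(F_11) = 8


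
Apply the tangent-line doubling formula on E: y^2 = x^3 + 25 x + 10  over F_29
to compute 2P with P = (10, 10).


Doubling: s = (3 x1^2 + a) / (2 y1)
s = (3*10^2 + 25) / (2*10) mod 29 = 9
x3 = s^2 - 2 x1 mod 29 = 9^2 - 2*10 = 3
y3 = s (x1 - x3) - y1 mod 29 = 9 * (10 - 3) - 10 = 24

2P = (3, 24)


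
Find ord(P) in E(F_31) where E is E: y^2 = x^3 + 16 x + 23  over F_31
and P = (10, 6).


Compute successive multiples of P until we hit O:
  1P = (10, 6)
  2P = (19, 5)
  3P = (20, 2)
  4P = (21, 17)
  5P = (1, 3)
  6P = (27, 9)
  7P = (29, 18)
  8P = (24, 8)
  ... (continuing to 38P)
  38P = O

ord(P) = 38


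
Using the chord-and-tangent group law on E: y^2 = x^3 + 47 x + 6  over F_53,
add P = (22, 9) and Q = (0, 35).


P != Q, so use the chord formula.
s = (y2 - y1) / (x2 - x1) = (26) / (31) mod 53 = 47
x3 = s^2 - x1 - x2 mod 53 = 47^2 - 22 - 0 = 14
y3 = s (x1 - x3) - y1 mod 53 = 47 * (22 - 14) - 9 = 49

P + Q = (14, 49)


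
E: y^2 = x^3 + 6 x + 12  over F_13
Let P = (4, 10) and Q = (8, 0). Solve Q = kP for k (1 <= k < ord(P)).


Enumerate multiples of P until we hit Q = (8, 0):
  1P = (4, 10)
  2P = (8, 0)
Match found at i = 2.

k = 2


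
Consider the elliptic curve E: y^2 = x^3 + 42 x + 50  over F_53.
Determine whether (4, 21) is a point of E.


Check whether y^2 = x^3 + 42 x + 50 (mod 53) for (x, y) = (4, 21).
LHS: y^2 = 21^2 mod 53 = 17
RHS: x^3 + 42 x + 50 = 4^3 + 42*4 + 50 mod 53 = 17
LHS = RHS

Yes, on the curve


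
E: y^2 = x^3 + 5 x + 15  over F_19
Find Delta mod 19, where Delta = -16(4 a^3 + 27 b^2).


4 a^3 + 27 b^2 = 4*5^3 + 27*15^2 = 500 + 6075 = 6575
Delta = -16 * (6575) = -105200
Delta mod 19 = 3

Delta = 3 (mod 19)


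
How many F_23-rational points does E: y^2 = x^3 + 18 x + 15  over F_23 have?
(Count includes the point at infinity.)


For each x in F_23, count y with y^2 = x^3 + 18 x + 15 mod 23:
  x = 2: RHS = 13, y in [6, 17]  -> 2 point(s)
  x = 3: RHS = 4, y in [2, 21]  -> 2 point(s)
  x = 4: RHS = 13, y in [6, 17]  -> 2 point(s)
  x = 5: RHS = 0, y in [0]  -> 1 point(s)
  x = 7: RHS = 1, y in [1, 22]  -> 2 point(s)
  x = 8: RHS = 4, y in [2, 21]  -> 2 point(s)
  x = 9: RHS = 9, y in [3, 20]  -> 2 point(s)
  x = 11: RHS = 3, y in [7, 16]  -> 2 point(s)
  x = 12: RHS = 4, y in [2, 21]  -> 2 point(s)
  x = 13: RHS = 8, y in [10, 13]  -> 2 point(s)
  x = 15: RHS = 3, y in [7, 16]  -> 2 point(s)
  x = 16: RHS = 6, y in [11, 12]  -> 2 point(s)
  x = 17: RHS = 13, y in [6, 17]  -> 2 point(s)
  x = 20: RHS = 3, y in [7, 16]  -> 2 point(s)
Affine points: 27. Add the point at infinity: total = 28.

#E(F_23) = 28


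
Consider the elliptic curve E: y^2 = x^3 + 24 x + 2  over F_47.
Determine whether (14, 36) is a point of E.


Check whether y^2 = x^3 + 24 x + 2 (mod 47) for (x, y) = (14, 36).
LHS: y^2 = 36^2 mod 47 = 27
RHS: x^3 + 24 x + 2 = 14^3 + 24*14 + 2 mod 47 = 27
LHS = RHS

Yes, on the curve


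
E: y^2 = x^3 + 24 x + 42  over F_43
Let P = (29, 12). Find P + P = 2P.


Doubling: s = (3 x1^2 + a) / (2 y1)
s = (3*29^2 + 24) / (2*12) mod 43 = 4
x3 = s^2 - 2 x1 mod 43 = 4^2 - 2*29 = 1
y3 = s (x1 - x3) - y1 mod 43 = 4 * (29 - 1) - 12 = 14

2P = (1, 14)


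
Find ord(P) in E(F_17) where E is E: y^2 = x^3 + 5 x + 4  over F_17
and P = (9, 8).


Compute successive multiples of P until we hit O:
  1P = (9, 8)
  2P = (14, 8)
  3P = (11, 9)
  4P = (10, 0)
  5P = (11, 8)
  6P = (14, 9)
  7P = (9, 9)
  8P = O

ord(P) = 8


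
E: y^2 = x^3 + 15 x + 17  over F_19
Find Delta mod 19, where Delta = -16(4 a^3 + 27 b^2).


4 a^3 + 27 b^2 = 4*15^3 + 27*17^2 = 13500 + 7803 = 21303
Delta = -16 * (21303) = -340848
Delta mod 19 = 12

Delta = 12 (mod 19)


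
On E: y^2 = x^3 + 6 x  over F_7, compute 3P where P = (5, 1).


k = 3 = 11_2 (binary, LSB first: 11)
Double-and-add from P = (5, 1):
  bit 0 = 1: acc = O + (5, 1) = (5, 1)
  bit 1 = 1: acc = (5, 1) + (1, 0) = (5, 6)

3P = (5, 6)


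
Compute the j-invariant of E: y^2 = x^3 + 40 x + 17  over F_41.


Delta = -16(4 a^3 + 27 b^2) mod 41 = 20
-1728 * (4 a)^3 = -1728 * (4*40)^3 mod 41 = 15
j = 15 * 20^(-1) mod 41 = 11

j = 11 (mod 41)


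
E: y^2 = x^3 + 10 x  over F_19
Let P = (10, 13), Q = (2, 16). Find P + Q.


P != Q, so use the chord formula.
s = (y2 - y1) / (x2 - x1) = (3) / (11) mod 19 = 2
x3 = s^2 - x1 - x2 mod 19 = 2^2 - 10 - 2 = 11
y3 = s (x1 - x3) - y1 mod 19 = 2 * (10 - 11) - 13 = 4

P + Q = (11, 4)


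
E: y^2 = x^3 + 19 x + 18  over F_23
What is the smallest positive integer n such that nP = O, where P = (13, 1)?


Compute successive multiples of P until we hit O:
  1P = (13, 1)
  2P = (5, 10)
  3P = (21, 8)
  4P = (16, 5)
  5P = (6, 16)
  6P = (10, 9)
  7P = (2, 8)
  8P = (20, 16)
  ... (continuing to 21P)
  21P = O

ord(P) = 21


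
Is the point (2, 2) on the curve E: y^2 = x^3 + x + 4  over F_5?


Check whether y^2 = x^3 + 1 x + 4 (mod 5) for (x, y) = (2, 2).
LHS: y^2 = 2^2 mod 5 = 4
RHS: x^3 + 1 x + 4 = 2^3 + 1*2 + 4 mod 5 = 4
LHS = RHS

Yes, on the curve


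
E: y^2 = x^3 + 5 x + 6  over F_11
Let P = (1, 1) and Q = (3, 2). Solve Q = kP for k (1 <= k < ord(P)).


Enumerate multiples of P until we hit Q = (3, 2):
  1P = (1, 1)
  2P = (3, 2)
Match found at i = 2.

k = 2


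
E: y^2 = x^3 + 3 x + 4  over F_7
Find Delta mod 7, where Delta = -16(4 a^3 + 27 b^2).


4 a^3 + 27 b^2 = 4*3^3 + 27*4^2 = 108 + 432 = 540
Delta = -16 * (540) = -8640
Delta mod 7 = 5

Delta = 5 (mod 7)


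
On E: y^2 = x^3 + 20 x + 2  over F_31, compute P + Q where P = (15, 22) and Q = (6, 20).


P != Q, so use the chord formula.
s = (y2 - y1) / (x2 - x1) = (29) / (22) mod 31 = 14
x3 = s^2 - x1 - x2 mod 31 = 14^2 - 15 - 6 = 20
y3 = s (x1 - x3) - y1 mod 31 = 14 * (15 - 20) - 22 = 1

P + Q = (20, 1)


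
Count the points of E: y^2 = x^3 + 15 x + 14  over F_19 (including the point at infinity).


For each x in F_19, count y with y^2 = x^3 + 15 x + 14 mod 19:
  x = 1: RHS = 11, y in [7, 12]  -> 2 point(s)
  x = 4: RHS = 5, y in [9, 10]  -> 2 point(s)
  x = 5: RHS = 5, y in [9, 10]  -> 2 point(s)
  x = 6: RHS = 16, y in [4, 15]  -> 2 point(s)
  x = 7: RHS = 6, y in [5, 14]  -> 2 point(s)
  x = 8: RHS = 0, y in [0]  -> 1 point(s)
  x = 9: RHS = 4, y in [2, 17]  -> 2 point(s)
  x = 10: RHS = 5, y in [9, 10]  -> 2 point(s)
  x = 11: RHS = 9, y in [3, 16]  -> 2 point(s)
  x = 14: RHS = 4, y in [2, 17]  -> 2 point(s)
  x = 15: RHS = 4, y in [2, 17]  -> 2 point(s)
  x = 18: RHS = 17, y in [6, 13]  -> 2 point(s)
Affine points: 23. Add the point at infinity: total = 24.

#E(F_19) = 24


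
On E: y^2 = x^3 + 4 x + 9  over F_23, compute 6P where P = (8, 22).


k = 6 = 110_2 (binary, LSB first: 011)
Double-and-add from P = (8, 22):
  bit 0 = 0: acc unchanged = O
  bit 1 = 1: acc = O + (20, 4) = (20, 4)
  bit 2 = 1: acc = (20, 4) + (7, 9) = (2, 5)

6P = (2, 5)


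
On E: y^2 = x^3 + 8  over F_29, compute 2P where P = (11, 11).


Doubling: s = (3 x1^2 + a) / (2 y1)
s = (3*11^2 + 0) / (2*11) mod 29 = 2
x3 = s^2 - 2 x1 mod 29 = 2^2 - 2*11 = 11
y3 = s (x1 - x3) - y1 mod 29 = 2 * (11 - 11) - 11 = 18

2P = (11, 18)


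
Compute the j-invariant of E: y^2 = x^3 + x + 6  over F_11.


Delta = -16(4 a^3 + 27 b^2) mod 11 = 4
-1728 * (4 a)^3 = -1728 * (4*1)^3 mod 11 = 2
j = 2 * 4^(-1) mod 11 = 6

j = 6 (mod 11)


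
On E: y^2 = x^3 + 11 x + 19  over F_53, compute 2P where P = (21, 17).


Doubling: s = (3 x1^2 + a) / (2 y1)
s = (3*21^2 + 11) / (2*17) mod 53 = 33
x3 = s^2 - 2 x1 mod 53 = 33^2 - 2*21 = 40
y3 = s (x1 - x3) - y1 mod 53 = 33 * (21 - 40) - 17 = 45

2P = (40, 45)


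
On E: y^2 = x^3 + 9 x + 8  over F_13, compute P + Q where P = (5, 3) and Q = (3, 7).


P != Q, so use the chord formula.
s = (y2 - y1) / (x2 - x1) = (4) / (11) mod 13 = 11
x3 = s^2 - x1 - x2 mod 13 = 11^2 - 5 - 3 = 9
y3 = s (x1 - x3) - y1 mod 13 = 11 * (5 - 9) - 3 = 5

P + Q = (9, 5)


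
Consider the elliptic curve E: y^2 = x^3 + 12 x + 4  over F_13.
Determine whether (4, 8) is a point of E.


Check whether y^2 = x^3 + 12 x + 4 (mod 13) for (x, y) = (4, 8).
LHS: y^2 = 8^2 mod 13 = 12
RHS: x^3 + 12 x + 4 = 4^3 + 12*4 + 4 mod 13 = 12
LHS = RHS

Yes, on the curve


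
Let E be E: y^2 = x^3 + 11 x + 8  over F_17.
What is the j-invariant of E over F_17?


Delta = -16(4 a^3 + 27 b^2) mod 17 = 14
-1728 * (4 a)^3 = -1728 * (4*11)^3 mod 17 = 16
j = 16 * 14^(-1) mod 17 = 6

j = 6 (mod 17)


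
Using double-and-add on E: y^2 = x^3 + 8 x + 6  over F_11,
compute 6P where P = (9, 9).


k = 6 = 110_2 (binary, LSB first: 011)
Double-and-add from P = (9, 9):
  bit 0 = 0: acc unchanged = O
  bit 1 = 1: acc = O + (7, 3) = (7, 3)
  bit 2 = 1: acc = (7, 3) + (1, 9) = (4, 5)

6P = (4, 5)


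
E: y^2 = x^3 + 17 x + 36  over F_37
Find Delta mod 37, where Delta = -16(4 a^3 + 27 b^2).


4 a^3 + 27 b^2 = 4*17^3 + 27*36^2 = 19652 + 34992 = 54644
Delta = -16 * (54644) = -874304
Delta mod 37 = 6

Delta = 6 (mod 37)


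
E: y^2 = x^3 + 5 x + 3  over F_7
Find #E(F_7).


For each x in F_7, count y with y^2 = x^3 + 5 x + 3 mod 7:
  x = 1: RHS = 2, y in [3, 4]  -> 2 point(s)
  x = 2: RHS = 0, y in [0]  -> 1 point(s)
  x = 6: RHS = 4, y in [2, 5]  -> 2 point(s)
Affine points: 5. Add the point at infinity: total = 6.

#E(F_7) = 6


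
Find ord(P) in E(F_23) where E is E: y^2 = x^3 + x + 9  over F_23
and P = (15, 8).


Compute successive multiples of P until we hit O:
  1P = (15, 8)
  2P = (20, 5)
  3P = (4, 13)
  4P = (12, 22)
  5P = (5, 22)
  6P = (16, 21)
  7P = (0, 3)
  8P = (3, 19)
  ... (continuing to 20P)
  20P = O

ord(P) = 20


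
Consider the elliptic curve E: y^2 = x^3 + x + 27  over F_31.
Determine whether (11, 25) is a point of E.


Check whether y^2 = x^3 + 1 x + 27 (mod 31) for (x, y) = (11, 25).
LHS: y^2 = 25^2 mod 31 = 5
RHS: x^3 + 1 x + 27 = 11^3 + 1*11 + 27 mod 31 = 5
LHS = RHS

Yes, on the curve


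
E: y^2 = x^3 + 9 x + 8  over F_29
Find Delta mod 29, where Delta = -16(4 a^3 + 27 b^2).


4 a^3 + 27 b^2 = 4*9^3 + 27*8^2 = 2916 + 1728 = 4644
Delta = -16 * (4644) = -74304
Delta mod 29 = 23

Delta = 23 (mod 29)


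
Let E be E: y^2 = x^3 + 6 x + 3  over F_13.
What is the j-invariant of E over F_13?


Delta = -16(4 a^3 + 27 b^2) mod 13 = 7
-1728 * (4 a)^3 = -1728 * (4*6)^3 mod 13 = 5
j = 5 * 7^(-1) mod 13 = 10

j = 10 (mod 13)


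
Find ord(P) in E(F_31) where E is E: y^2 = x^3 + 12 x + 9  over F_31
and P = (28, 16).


Compute successive multiples of P until we hit O:
  1P = (28, 16)
  2P = (8, 20)
  3P = (0, 28)
  4P = (19, 20)
  5P = (24, 27)
  6P = (4, 11)
  7P = (9, 28)
  8P = (26, 17)
  ... (continuing to 38P)
  38P = O

ord(P) = 38


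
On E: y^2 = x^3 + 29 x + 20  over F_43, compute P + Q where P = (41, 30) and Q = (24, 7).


P != Q, so use the chord formula.
s = (y2 - y1) / (x2 - x1) = (20) / (26) mod 43 = 14
x3 = s^2 - x1 - x2 mod 43 = 14^2 - 41 - 24 = 2
y3 = s (x1 - x3) - y1 mod 43 = 14 * (41 - 2) - 30 = 0

P + Q = (2, 0)


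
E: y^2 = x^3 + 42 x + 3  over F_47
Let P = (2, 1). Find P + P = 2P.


Doubling: s = (3 x1^2 + a) / (2 y1)
s = (3*2^2 + 42) / (2*1) mod 47 = 27
x3 = s^2 - 2 x1 mod 47 = 27^2 - 2*2 = 20
y3 = s (x1 - x3) - y1 mod 47 = 27 * (2 - 20) - 1 = 30

2P = (20, 30)


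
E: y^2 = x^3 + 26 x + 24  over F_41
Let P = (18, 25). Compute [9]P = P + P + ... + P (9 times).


k = 9 = 1001_2 (binary, LSB first: 1001)
Double-and-add from P = (18, 25):
  bit 0 = 1: acc = O + (18, 25) = (18, 25)
  bit 1 = 0: acc unchanged = (18, 25)
  bit 2 = 0: acc unchanged = (18, 25)
  bit 3 = 1: acc = (18, 25) + (1, 25) = (22, 16)

9P = (22, 16)


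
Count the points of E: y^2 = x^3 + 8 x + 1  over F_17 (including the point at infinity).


For each x in F_17, count y with y^2 = x^3 + 8 x + 1 mod 17:
  x = 0: RHS = 1, y in [1, 16]  -> 2 point(s)
  x = 2: RHS = 8, y in [5, 12]  -> 2 point(s)
  x = 3: RHS = 1, y in [1, 16]  -> 2 point(s)
  x = 5: RHS = 13, y in [8, 9]  -> 2 point(s)
  x = 7: RHS = 9, y in [3, 14]  -> 2 point(s)
  x = 8: RHS = 16, y in [4, 13]  -> 2 point(s)
  x = 11: RHS = 9, y in [3, 14]  -> 2 point(s)
  x = 14: RHS = 1, y in [1, 16]  -> 2 point(s)
  x = 16: RHS = 9, y in [3, 14]  -> 2 point(s)
Affine points: 18. Add the point at infinity: total = 19.

#E(F_17) = 19


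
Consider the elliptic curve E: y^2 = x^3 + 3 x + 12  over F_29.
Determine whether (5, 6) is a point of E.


Check whether y^2 = x^3 + 3 x + 12 (mod 29) for (x, y) = (5, 6).
LHS: y^2 = 6^2 mod 29 = 7
RHS: x^3 + 3 x + 12 = 5^3 + 3*5 + 12 mod 29 = 7
LHS = RHS

Yes, on the curve


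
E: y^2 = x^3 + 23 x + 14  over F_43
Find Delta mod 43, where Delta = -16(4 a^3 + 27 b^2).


4 a^3 + 27 b^2 = 4*23^3 + 27*14^2 = 48668 + 5292 = 53960
Delta = -16 * (53960) = -863360
Delta mod 43 = 37

Delta = 37 (mod 43)


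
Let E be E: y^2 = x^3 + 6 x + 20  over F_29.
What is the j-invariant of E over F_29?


Delta = -16(4 a^3 + 27 b^2) mod 29 = 20
-1728 * (4 a)^3 = -1728 * (4*6)^3 mod 29 = 8
j = 8 * 20^(-1) mod 29 = 12

j = 12 (mod 29)


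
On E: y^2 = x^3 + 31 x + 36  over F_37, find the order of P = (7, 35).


Compute successive multiples of P until we hit O:
  1P = (7, 35)
  2P = (33, 12)
  3P = (24, 27)
  4P = (18, 5)
  5P = (28, 29)
  6P = (27, 13)
  7P = (29, 4)
  8P = (13, 34)
  ... (continuing to 20P)
  20P = O

ord(P) = 20


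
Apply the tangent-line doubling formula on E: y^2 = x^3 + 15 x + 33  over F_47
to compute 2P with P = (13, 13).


Doubling: s = (3 x1^2 + a) / (2 y1)
s = (3*13^2 + 15) / (2*13) mod 47 = 2
x3 = s^2 - 2 x1 mod 47 = 2^2 - 2*13 = 25
y3 = s (x1 - x3) - y1 mod 47 = 2 * (13 - 25) - 13 = 10

2P = (25, 10)


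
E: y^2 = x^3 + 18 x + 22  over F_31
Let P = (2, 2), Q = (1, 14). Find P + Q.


P != Q, so use the chord formula.
s = (y2 - y1) / (x2 - x1) = (12) / (30) mod 31 = 19
x3 = s^2 - x1 - x2 mod 31 = 19^2 - 2 - 1 = 17
y3 = s (x1 - x3) - y1 mod 31 = 19 * (2 - 17) - 2 = 23

P + Q = (17, 23)


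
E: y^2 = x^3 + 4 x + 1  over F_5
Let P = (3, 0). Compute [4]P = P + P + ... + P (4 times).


k = 4 = 100_2 (binary, LSB first: 001)
Double-and-add from P = (3, 0):
  bit 0 = 0: acc unchanged = O
  bit 1 = 0: acc unchanged = O
  bit 2 = 1: acc = O + O = O

4P = O


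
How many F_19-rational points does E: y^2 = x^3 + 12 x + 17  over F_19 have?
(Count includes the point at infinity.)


For each x in F_19, count y with y^2 = x^3 + 12 x + 17 mod 19:
  x = 0: RHS = 17, y in [6, 13]  -> 2 point(s)
  x = 1: RHS = 11, y in [7, 12]  -> 2 point(s)
  x = 2: RHS = 11, y in [7, 12]  -> 2 point(s)
  x = 3: RHS = 4, y in [2, 17]  -> 2 point(s)
  x = 6: RHS = 1, y in [1, 18]  -> 2 point(s)
  x = 7: RHS = 7, y in [8, 11]  -> 2 point(s)
  x = 8: RHS = 17, y in [6, 13]  -> 2 point(s)
  x = 10: RHS = 16, y in [4, 15]  -> 2 point(s)
  x = 11: RHS = 17, y in [6, 13]  -> 2 point(s)
  x = 15: RHS = 0, y in [0]  -> 1 point(s)
  x = 16: RHS = 11, y in [7, 12]  -> 2 point(s)
  x = 17: RHS = 4, y in [2, 17]  -> 2 point(s)
  x = 18: RHS = 4, y in [2, 17]  -> 2 point(s)
Affine points: 25. Add the point at infinity: total = 26.

#E(F_19) = 26


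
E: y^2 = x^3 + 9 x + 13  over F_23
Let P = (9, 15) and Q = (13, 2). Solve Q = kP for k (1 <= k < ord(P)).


Enumerate multiples of P until we hit Q = (13, 2):
  1P = (9, 15)
  2P = (13, 2)
Match found at i = 2.

k = 2


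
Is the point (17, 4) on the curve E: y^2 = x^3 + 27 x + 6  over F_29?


Check whether y^2 = x^3 + 27 x + 6 (mod 29) for (x, y) = (17, 4).
LHS: y^2 = 4^2 mod 29 = 16
RHS: x^3 + 27 x + 6 = 17^3 + 27*17 + 6 mod 29 = 13
LHS != RHS

No, not on the curve


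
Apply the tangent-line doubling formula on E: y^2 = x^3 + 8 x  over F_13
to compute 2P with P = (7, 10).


Doubling: s = (3 x1^2 + a) / (2 y1)
s = (3*7^2 + 8) / (2*10) mod 13 = 11
x3 = s^2 - 2 x1 mod 13 = 11^2 - 2*7 = 3
y3 = s (x1 - x3) - y1 mod 13 = 11 * (7 - 3) - 10 = 8

2P = (3, 8)


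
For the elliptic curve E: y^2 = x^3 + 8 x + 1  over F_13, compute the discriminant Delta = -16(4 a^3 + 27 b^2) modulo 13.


4 a^3 + 27 b^2 = 4*8^3 + 27*1^2 = 2048 + 27 = 2075
Delta = -16 * (2075) = -33200
Delta mod 13 = 2

Delta = 2 (mod 13)


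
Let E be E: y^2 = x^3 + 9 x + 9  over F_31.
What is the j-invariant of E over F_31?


Delta = -16(4 a^3 + 27 b^2) mod 31 = 6
-1728 * (4 a)^3 = -1728 * (4*9)^3 mod 31 = 8
j = 8 * 6^(-1) mod 31 = 22

j = 22 (mod 31)


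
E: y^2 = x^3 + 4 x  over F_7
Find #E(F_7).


For each x in F_7, count y with y^2 = x^3 + 4 x + 0 mod 7:
  x = 0: RHS = 0, y in [0]  -> 1 point(s)
  x = 2: RHS = 2, y in [3, 4]  -> 2 point(s)
  x = 3: RHS = 4, y in [2, 5]  -> 2 point(s)
  x = 6: RHS = 2, y in [3, 4]  -> 2 point(s)
Affine points: 7. Add the point at infinity: total = 8.

#E(F_7) = 8


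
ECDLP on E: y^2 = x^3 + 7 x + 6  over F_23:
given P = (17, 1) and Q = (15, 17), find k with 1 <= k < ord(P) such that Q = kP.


Enumerate multiples of P until we hit Q = (15, 17):
  1P = (17, 1)
  2P = (12, 22)
  3P = (19, 12)
  4P = (0, 12)
  5P = (10, 8)
  6P = (20, 2)
  7P = (4, 11)
  8P = (3, 13)
  9P = (15, 17)
Match found at i = 9.

k = 9


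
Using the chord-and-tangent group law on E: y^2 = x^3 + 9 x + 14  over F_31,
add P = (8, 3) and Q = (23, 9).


P != Q, so use the chord formula.
s = (y2 - y1) / (x2 - x1) = (6) / (15) mod 31 = 19
x3 = s^2 - x1 - x2 mod 31 = 19^2 - 8 - 23 = 20
y3 = s (x1 - x3) - y1 mod 31 = 19 * (8 - 20) - 3 = 17

P + Q = (20, 17)


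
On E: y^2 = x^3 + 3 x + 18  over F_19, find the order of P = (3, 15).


Compute successive multiples of P until we hit O:
  1P = (3, 15)
  2P = (14, 12)
  3P = (6, 10)
  4P = (17, 2)
  5P = (5, 14)
  6P = (16, 1)
  7P = (16, 18)
  8P = (5, 5)
  ... (continuing to 13P)
  13P = O

ord(P) = 13


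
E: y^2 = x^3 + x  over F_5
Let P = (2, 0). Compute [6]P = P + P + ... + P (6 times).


k = 6 = 110_2 (binary, LSB first: 011)
Double-and-add from P = (2, 0):
  bit 0 = 0: acc unchanged = O
  bit 1 = 1: acc = O + O = O
  bit 2 = 1: acc = O + O = O

6P = O


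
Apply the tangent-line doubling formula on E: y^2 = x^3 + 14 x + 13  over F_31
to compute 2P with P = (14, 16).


Doubling: s = (3 x1^2 + a) / (2 y1)
s = (3*14^2 + 14) / (2*16) mod 31 = 13
x3 = s^2 - 2 x1 mod 31 = 13^2 - 2*14 = 17
y3 = s (x1 - x3) - y1 mod 31 = 13 * (14 - 17) - 16 = 7

2P = (17, 7)


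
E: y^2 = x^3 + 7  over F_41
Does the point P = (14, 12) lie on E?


Check whether y^2 = x^3 + 0 x + 7 (mod 41) for (x, y) = (14, 12).
LHS: y^2 = 12^2 mod 41 = 21
RHS: x^3 + 0 x + 7 = 14^3 + 0*14 + 7 mod 41 = 4
LHS != RHS

No, not on the curve


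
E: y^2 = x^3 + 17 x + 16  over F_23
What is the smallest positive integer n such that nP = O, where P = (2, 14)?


Compute successive multiples of P until we hit O:
  1P = (2, 14)
  2P = (14, 13)
  3P = (11, 4)
  4P = (3, 5)
  5P = (7, 8)
  6P = (9, 22)
  7P = (18, 17)
  8P = (6, 14)
  ... (continuing to 25P)
  25P = O

ord(P) = 25


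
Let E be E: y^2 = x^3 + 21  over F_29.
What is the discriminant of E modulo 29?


4 a^3 + 27 b^2 = 4*0^3 + 27*21^2 = 0 + 11907 = 11907
Delta = -16 * (11907) = -190512
Delta mod 29 = 18

Delta = 18 (mod 29)


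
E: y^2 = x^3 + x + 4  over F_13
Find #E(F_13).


For each x in F_13, count y with y^2 = x^3 + 1 x + 4 mod 13:
  x = 0: RHS = 4, y in [2, 11]  -> 2 point(s)
  x = 2: RHS = 1, y in [1, 12]  -> 2 point(s)
  x = 5: RHS = 4, y in [2, 11]  -> 2 point(s)
  x = 7: RHS = 3, y in [4, 9]  -> 2 point(s)
  x = 8: RHS = 4, y in [2, 11]  -> 2 point(s)
  x = 9: RHS = 1, y in [1, 12]  -> 2 point(s)
  x = 10: RHS = 0, y in [0]  -> 1 point(s)
Affine points: 13. Add the point at infinity: total = 14.

#E(F_13) = 14


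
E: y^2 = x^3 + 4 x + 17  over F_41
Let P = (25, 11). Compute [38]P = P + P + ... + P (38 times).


k = 38 = 100110_2 (binary, LSB first: 011001)
Double-and-add from P = (25, 11):
  bit 0 = 0: acc unchanged = O
  bit 1 = 1: acc = O + (31, 17) = (31, 17)
  bit 2 = 1: acc = (31, 17) + (10, 14) = (36, 35)
  bit 3 = 0: acc unchanged = (36, 35)
  bit 4 = 0: acc unchanged = (36, 35)
  bit 5 = 1: acc = (36, 35) + (20, 15) = (25, 30)

38P = (25, 30)


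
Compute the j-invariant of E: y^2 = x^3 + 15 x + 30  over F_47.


Delta = -16(4 a^3 + 27 b^2) mod 47 = 43
-1728 * (4 a)^3 = -1728 * (4*15)^3 mod 47 = 9
j = 9 * 43^(-1) mod 47 = 33

j = 33 (mod 47)


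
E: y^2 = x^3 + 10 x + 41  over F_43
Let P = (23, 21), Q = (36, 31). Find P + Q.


P != Q, so use the chord formula.
s = (y2 - y1) / (x2 - x1) = (10) / (13) mod 43 = 14
x3 = s^2 - x1 - x2 mod 43 = 14^2 - 23 - 36 = 8
y3 = s (x1 - x3) - y1 mod 43 = 14 * (23 - 8) - 21 = 17

P + Q = (8, 17)


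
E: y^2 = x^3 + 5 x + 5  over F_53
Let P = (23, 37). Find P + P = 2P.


Doubling: s = (3 x1^2 + a) / (2 y1)
s = (3*23^2 + 5) / (2*37) mod 53 = 43
x3 = s^2 - 2 x1 mod 53 = 43^2 - 2*23 = 1
y3 = s (x1 - x3) - y1 mod 53 = 43 * (23 - 1) - 37 = 8

2P = (1, 8)


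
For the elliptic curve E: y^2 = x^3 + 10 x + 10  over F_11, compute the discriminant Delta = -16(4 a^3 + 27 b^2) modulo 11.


4 a^3 + 27 b^2 = 4*10^3 + 27*10^2 = 4000 + 2700 = 6700
Delta = -16 * (6700) = -107200
Delta mod 11 = 6

Delta = 6 (mod 11)


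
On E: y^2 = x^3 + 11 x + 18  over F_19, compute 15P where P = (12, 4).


k = 15 = 1111_2 (binary, LSB first: 1111)
Double-and-add from P = (12, 4):
  bit 0 = 1: acc = O + (12, 4) = (12, 4)
  bit 1 = 1: acc = (12, 4) + (11, 11) = (7, 18)
  bit 2 = 1: acc = (7, 18) + (1, 7) = (17, 8)
  bit 3 = 1: acc = (17, 8) + (18, 14) = (1, 12)

15P = (1, 12)


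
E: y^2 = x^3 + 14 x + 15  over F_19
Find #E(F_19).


For each x in F_19, count y with y^2 = x^3 + 14 x + 15 mod 19:
  x = 1: RHS = 11, y in [7, 12]  -> 2 point(s)
  x = 5: RHS = 1, y in [1, 18]  -> 2 point(s)
  x = 6: RHS = 11, y in [7, 12]  -> 2 point(s)
  x = 7: RHS = 0, y in [0]  -> 1 point(s)
  x = 12: RHS = 11, y in [7, 12]  -> 2 point(s)
  x = 13: RHS = 0, y in [0]  -> 1 point(s)
  x = 15: RHS = 9, y in [3, 16]  -> 2 point(s)
  x = 17: RHS = 17, y in [6, 13]  -> 2 point(s)
  x = 18: RHS = 0, y in [0]  -> 1 point(s)
Affine points: 15. Add the point at infinity: total = 16.

#E(F_19) = 16


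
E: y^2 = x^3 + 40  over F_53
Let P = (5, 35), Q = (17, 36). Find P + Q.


P != Q, so use the chord formula.
s = (y2 - y1) / (x2 - x1) = (1) / (12) mod 53 = 31
x3 = s^2 - x1 - x2 mod 53 = 31^2 - 5 - 17 = 38
y3 = s (x1 - x3) - y1 mod 53 = 31 * (5 - 38) - 35 = 2

P + Q = (38, 2)


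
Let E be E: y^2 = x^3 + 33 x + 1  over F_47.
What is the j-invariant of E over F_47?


Delta = -16(4 a^3 + 27 b^2) mod 47 = 15
-1728 * (4 a)^3 = -1728 * (4*33)^3 mod 47 = 18
j = 18 * 15^(-1) mod 47 = 20

j = 20 (mod 47)


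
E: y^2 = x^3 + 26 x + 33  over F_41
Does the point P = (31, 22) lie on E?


Check whether y^2 = x^3 + 26 x + 33 (mod 41) for (x, y) = (31, 22).
LHS: y^2 = 22^2 mod 41 = 33
RHS: x^3 + 26 x + 33 = 31^3 + 26*31 + 33 mod 41 = 3
LHS != RHS

No, not on the curve


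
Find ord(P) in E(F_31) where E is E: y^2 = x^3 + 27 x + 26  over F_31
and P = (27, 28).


Compute successive multiples of P until we hit O:
  1P = (27, 28)
  2P = (17, 2)
  3P = (26, 18)
  4P = (16, 20)
  5P = (8, 14)
  6P = (12, 1)
  7P = (25, 19)
  8P = (7, 0)
  ... (continuing to 16P)
  16P = O

ord(P) = 16


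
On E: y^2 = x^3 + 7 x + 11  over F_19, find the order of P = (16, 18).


Compute successive multiples of P until we hit O:
  1P = (16, 18)
  2P = (10, 13)
  3P = (9, 10)
  4P = (5, 0)
  5P = (9, 9)
  6P = (10, 6)
  7P = (16, 1)
  8P = O

ord(P) = 8


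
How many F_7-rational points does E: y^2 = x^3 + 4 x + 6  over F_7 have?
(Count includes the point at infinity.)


For each x in F_7, count y with y^2 = x^3 + 4 x + 6 mod 7:
  x = 1: RHS = 4, y in [2, 5]  -> 2 point(s)
  x = 2: RHS = 1, y in [1, 6]  -> 2 point(s)
  x = 4: RHS = 2, y in [3, 4]  -> 2 point(s)
  x = 5: RHS = 4, y in [2, 5]  -> 2 point(s)
  x = 6: RHS = 1, y in [1, 6]  -> 2 point(s)
Affine points: 10. Add the point at infinity: total = 11.

#E(F_7) = 11


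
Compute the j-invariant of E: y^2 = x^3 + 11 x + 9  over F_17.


Delta = -16(4 a^3 + 27 b^2) mod 17 = 14
-1728 * (4 a)^3 = -1728 * (4*11)^3 mod 17 = 16
j = 16 * 14^(-1) mod 17 = 6

j = 6 (mod 17)


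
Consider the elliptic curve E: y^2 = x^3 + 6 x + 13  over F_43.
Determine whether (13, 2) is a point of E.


Check whether y^2 = x^3 + 6 x + 13 (mod 43) for (x, y) = (13, 2).
LHS: y^2 = 2^2 mod 43 = 4
RHS: x^3 + 6 x + 13 = 13^3 + 6*13 + 13 mod 43 = 9
LHS != RHS

No, not on the curve


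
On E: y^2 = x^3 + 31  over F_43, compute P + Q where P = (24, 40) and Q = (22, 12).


P != Q, so use the chord formula.
s = (y2 - y1) / (x2 - x1) = (15) / (41) mod 43 = 14
x3 = s^2 - x1 - x2 mod 43 = 14^2 - 24 - 22 = 21
y3 = s (x1 - x3) - y1 mod 43 = 14 * (24 - 21) - 40 = 2

P + Q = (21, 2)


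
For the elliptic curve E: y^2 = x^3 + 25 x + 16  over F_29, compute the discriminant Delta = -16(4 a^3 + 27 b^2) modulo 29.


4 a^3 + 27 b^2 = 4*25^3 + 27*16^2 = 62500 + 6912 = 69412
Delta = -16 * (69412) = -1110592
Delta mod 29 = 21

Delta = 21 (mod 29)


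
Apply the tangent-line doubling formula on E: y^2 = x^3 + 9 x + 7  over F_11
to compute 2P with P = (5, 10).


Doubling: s = (3 x1^2 + a) / (2 y1)
s = (3*5^2 + 9) / (2*10) mod 11 = 2
x3 = s^2 - 2 x1 mod 11 = 2^2 - 2*5 = 5
y3 = s (x1 - x3) - y1 mod 11 = 2 * (5 - 5) - 10 = 1

2P = (5, 1)


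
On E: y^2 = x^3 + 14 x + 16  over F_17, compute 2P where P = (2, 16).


k = 2 = 10_2 (binary, LSB first: 01)
Double-and-add from P = (2, 16):
  bit 0 = 0: acc unchanged = O
  bit 1 = 1: acc = O + (12, 12) = (12, 12)

2P = (12, 12)


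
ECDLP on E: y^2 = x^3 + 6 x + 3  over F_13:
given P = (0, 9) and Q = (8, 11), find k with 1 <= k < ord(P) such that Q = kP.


Enumerate multiples of P until we hit Q = (8, 11):
  1P = (0, 9)
  2P = (3, 3)
  3P = (1, 6)
  4P = (8, 2)
  5P = (8, 11)
Match found at i = 5.

k = 5


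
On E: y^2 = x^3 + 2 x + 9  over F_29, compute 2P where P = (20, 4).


Doubling: s = (3 x1^2 + a) / (2 y1)
s = (3*20^2 + 2) / (2*4) mod 29 = 27
x3 = s^2 - 2 x1 mod 29 = 27^2 - 2*20 = 22
y3 = s (x1 - x3) - y1 mod 29 = 27 * (20 - 22) - 4 = 0

2P = (22, 0)


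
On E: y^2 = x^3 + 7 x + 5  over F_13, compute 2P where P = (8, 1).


k = 2 = 10_2 (binary, LSB first: 01)
Double-and-add from P = (8, 1):
  bit 0 = 0: acc unchanged = O
  bit 1 = 1: acc = O + (1, 0) = (1, 0)

2P = (1, 0)


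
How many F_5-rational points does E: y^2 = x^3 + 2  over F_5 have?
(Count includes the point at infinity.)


For each x in F_5, count y with y^2 = x^3 + 0 x + 2 mod 5:
  x = 2: RHS = 0, y in [0]  -> 1 point(s)
  x = 3: RHS = 4, y in [2, 3]  -> 2 point(s)
  x = 4: RHS = 1, y in [1, 4]  -> 2 point(s)
Affine points: 5. Add the point at infinity: total = 6.

#E(F_5) = 6


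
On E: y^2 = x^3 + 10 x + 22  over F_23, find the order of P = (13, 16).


Compute successive multiples of P until we hit O:
  1P = (13, 16)
  2P = (9, 17)
  3P = (14, 13)
  4P = (5, 6)
  5P = (8, 19)
  6P = (18, 10)
  7P = (10, 8)
  8P = (2, 21)
  ... (continuing to 18P)
  18P = O

ord(P) = 18


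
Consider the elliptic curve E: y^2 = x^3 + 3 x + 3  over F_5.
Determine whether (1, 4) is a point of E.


Check whether y^2 = x^3 + 3 x + 3 (mod 5) for (x, y) = (1, 4).
LHS: y^2 = 4^2 mod 5 = 1
RHS: x^3 + 3 x + 3 = 1^3 + 3*1 + 3 mod 5 = 2
LHS != RHS

No, not on the curve


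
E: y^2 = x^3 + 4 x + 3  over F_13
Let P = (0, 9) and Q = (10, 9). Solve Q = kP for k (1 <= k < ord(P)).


Enumerate multiples of P until we hit Q = (10, 9):
  1P = (0, 9)
  2P = (10, 9)
Match found at i = 2.

k = 2


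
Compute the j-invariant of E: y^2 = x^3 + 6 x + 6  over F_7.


Delta = -16(4 a^3 + 27 b^2) mod 7 = 3
-1728 * (4 a)^3 = -1728 * (4*6)^3 mod 7 = 6
j = 6 * 3^(-1) mod 7 = 2

j = 2 (mod 7)


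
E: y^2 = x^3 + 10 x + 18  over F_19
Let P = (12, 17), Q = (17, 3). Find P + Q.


P != Q, so use the chord formula.
s = (y2 - y1) / (x2 - x1) = (5) / (5) mod 19 = 1
x3 = s^2 - x1 - x2 mod 19 = 1^2 - 12 - 17 = 10
y3 = s (x1 - x3) - y1 mod 19 = 1 * (12 - 10) - 17 = 4

P + Q = (10, 4)


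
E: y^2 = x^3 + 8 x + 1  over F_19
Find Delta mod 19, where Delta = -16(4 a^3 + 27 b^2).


4 a^3 + 27 b^2 = 4*8^3 + 27*1^2 = 2048 + 27 = 2075
Delta = -16 * (2075) = -33200
Delta mod 19 = 12

Delta = 12 (mod 19)


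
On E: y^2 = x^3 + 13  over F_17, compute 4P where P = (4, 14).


k = 4 = 100_2 (binary, LSB first: 001)
Double-and-add from P = (4, 14):
  bit 0 = 0: acc unchanged = O
  bit 1 = 0: acc unchanged = O
  bit 2 = 1: acc = O + (11, 1) = (11, 1)

4P = (11, 1)


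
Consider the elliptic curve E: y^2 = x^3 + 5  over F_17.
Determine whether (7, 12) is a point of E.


Check whether y^2 = x^3 + 0 x + 5 (mod 17) for (x, y) = (7, 12).
LHS: y^2 = 12^2 mod 17 = 8
RHS: x^3 + 0 x + 5 = 7^3 + 0*7 + 5 mod 17 = 8
LHS = RHS

Yes, on the curve


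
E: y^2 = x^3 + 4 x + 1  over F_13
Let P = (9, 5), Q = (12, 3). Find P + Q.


P != Q, so use the chord formula.
s = (y2 - y1) / (x2 - x1) = (11) / (3) mod 13 = 8
x3 = s^2 - x1 - x2 mod 13 = 8^2 - 9 - 12 = 4
y3 = s (x1 - x3) - y1 mod 13 = 8 * (9 - 4) - 5 = 9

P + Q = (4, 9)


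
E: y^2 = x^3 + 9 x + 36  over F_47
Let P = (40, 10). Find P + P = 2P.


Doubling: s = (3 x1^2 + a) / (2 y1)
s = (3*40^2 + 9) / (2*10) mod 47 = 36
x3 = s^2 - 2 x1 mod 47 = 36^2 - 2*40 = 41
y3 = s (x1 - x3) - y1 mod 47 = 36 * (40 - 41) - 10 = 1

2P = (41, 1)


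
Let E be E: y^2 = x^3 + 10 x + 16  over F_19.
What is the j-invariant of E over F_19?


Delta = -16(4 a^3 + 27 b^2) mod 19 = 18
-1728 * (4 a)^3 = -1728 * (4*10)^3 mod 19 = 8
j = 8 * 18^(-1) mod 19 = 11

j = 11 (mod 19)


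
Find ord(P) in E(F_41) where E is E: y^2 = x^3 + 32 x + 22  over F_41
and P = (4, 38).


Compute successive multiples of P until we hit O:
  1P = (4, 38)
  2P = (24, 10)
  3P = (33, 19)
  4P = (29, 1)
  5P = (26, 29)
  6P = (6, 15)
  7P = (30, 15)
  8P = (15, 8)
  ... (continuing to 31P)
  31P = O

ord(P) = 31


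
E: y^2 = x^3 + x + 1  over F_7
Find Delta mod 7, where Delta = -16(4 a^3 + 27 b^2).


4 a^3 + 27 b^2 = 4*1^3 + 27*1^2 = 4 + 27 = 31
Delta = -16 * (31) = -496
Delta mod 7 = 1

Delta = 1 (mod 7)


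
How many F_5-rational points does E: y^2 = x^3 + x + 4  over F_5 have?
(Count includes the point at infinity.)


For each x in F_5, count y with y^2 = x^3 + 1 x + 4 mod 5:
  x = 0: RHS = 4, y in [2, 3]  -> 2 point(s)
  x = 1: RHS = 1, y in [1, 4]  -> 2 point(s)
  x = 2: RHS = 4, y in [2, 3]  -> 2 point(s)
  x = 3: RHS = 4, y in [2, 3]  -> 2 point(s)
Affine points: 8. Add the point at infinity: total = 9.

#E(F_5) = 9


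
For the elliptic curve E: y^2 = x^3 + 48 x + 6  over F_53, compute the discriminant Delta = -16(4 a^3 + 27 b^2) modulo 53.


4 a^3 + 27 b^2 = 4*48^3 + 27*6^2 = 442368 + 972 = 443340
Delta = -16 * (443340) = -7093440
Delta mod 53 = 27

Delta = 27 (mod 53)


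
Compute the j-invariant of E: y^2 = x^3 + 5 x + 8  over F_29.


Delta = -16(4 a^3 + 27 b^2) mod 29 = 22
-1728 * (4 a)^3 = -1728 * (4*5)^3 mod 29 = 10
j = 10 * 22^(-1) mod 29 = 11

j = 11 (mod 29)


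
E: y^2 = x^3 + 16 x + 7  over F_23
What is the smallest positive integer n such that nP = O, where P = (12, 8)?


Compute successive multiples of P until we hit O:
  1P = (12, 8)
  2P = (1, 1)
  3P = (22, 17)
  4P = (2, 1)
  5P = (18, 20)
  6P = (20, 22)
  7P = (7, 18)
  8P = (8, 7)
  ... (continuing to 27P)
  27P = O

ord(P) = 27


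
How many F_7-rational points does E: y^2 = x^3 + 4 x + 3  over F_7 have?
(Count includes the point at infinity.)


For each x in F_7, count y with y^2 = x^3 + 4 x + 3 mod 7:
  x = 1: RHS = 1, y in [1, 6]  -> 2 point(s)
  x = 3: RHS = 0, y in [0]  -> 1 point(s)
  x = 5: RHS = 1, y in [1, 6]  -> 2 point(s)
Affine points: 5. Add the point at infinity: total = 6.

#E(F_7) = 6


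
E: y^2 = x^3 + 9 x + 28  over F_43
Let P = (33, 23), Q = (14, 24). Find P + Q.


P != Q, so use the chord formula.
s = (y2 - y1) / (x2 - x1) = (1) / (24) mod 43 = 9
x3 = s^2 - x1 - x2 mod 43 = 9^2 - 33 - 14 = 34
y3 = s (x1 - x3) - y1 mod 43 = 9 * (33 - 34) - 23 = 11

P + Q = (34, 11)


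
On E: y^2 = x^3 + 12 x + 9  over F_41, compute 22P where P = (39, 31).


k = 22 = 10110_2 (binary, LSB first: 01101)
Double-and-add from P = (39, 31):
  bit 0 = 0: acc unchanged = O
  bit 1 = 1: acc = O + (12, 35) = (12, 35)
  bit 2 = 1: acc = (12, 35) + (33, 4) = (27, 34)
  bit 3 = 0: acc unchanged = (27, 34)
  bit 4 = 1: acc = (27, 34) + (4, 11) = (11, 23)

22P = (11, 23)


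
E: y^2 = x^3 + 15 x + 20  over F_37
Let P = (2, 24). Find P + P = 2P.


Doubling: s = (3 x1^2 + a) / (2 y1)
s = (3*2^2 + 15) / (2*24) mod 37 = 26
x3 = s^2 - 2 x1 mod 37 = 26^2 - 2*2 = 6
y3 = s (x1 - x3) - y1 mod 37 = 26 * (2 - 6) - 24 = 20

2P = (6, 20)


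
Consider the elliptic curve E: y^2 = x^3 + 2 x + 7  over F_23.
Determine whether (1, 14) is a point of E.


Check whether y^2 = x^3 + 2 x + 7 (mod 23) for (x, y) = (1, 14).
LHS: y^2 = 14^2 mod 23 = 12
RHS: x^3 + 2 x + 7 = 1^3 + 2*1 + 7 mod 23 = 10
LHS != RHS

No, not on the curve


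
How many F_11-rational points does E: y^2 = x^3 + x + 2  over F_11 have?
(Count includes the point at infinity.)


For each x in F_11, count y with y^2 = x^3 + 1 x + 2 mod 11:
  x = 1: RHS = 4, y in [2, 9]  -> 2 point(s)
  x = 2: RHS = 1, y in [1, 10]  -> 2 point(s)
  x = 4: RHS = 4, y in [2, 9]  -> 2 point(s)
  x = 5: RHS = 0, y in [0]  -> 1 point(s)
  x = 6: RHS = 4, y in [2, 9]  -> 2 point(s)
  x = 7: RHS = 0, y in [0]  -> 1 point(s)
  x = 8: RHS = 5, y in [4, 7]  -> 2 point(s)
  x = 9: RHS = 3, y in [5, 6]  -> 2 point(s)
  x = 10: RHS = 0, y in [0]  -> 1 point(s)
Affine points: 15. Add the point at infinity: total = 16.

#E(F_11) = 16


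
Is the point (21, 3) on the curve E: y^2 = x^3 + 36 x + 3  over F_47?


Check whether y^2 = x^3 + 36 x + 3 (mod 47) for (x, y) = (21, 3).
LHS: y^2 = 3^2 mod 47 = 9
RHS: x^3 + 36 x + 3 = 21^3 + 36*21 + 3 mod 47 = 9
LHS = RHS

Yes, on the curve


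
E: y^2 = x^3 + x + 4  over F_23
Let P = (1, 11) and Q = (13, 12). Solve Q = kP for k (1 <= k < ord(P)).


Enumerate multiples of P until we hit Q = (13, 12):
  1P = (1, 11)
  2P = (14, 18)
  3P = (17, 14)
  4P = (8, 15)
  5P = (4, 7)
  6P = (7, 20)
  7P = (0, 2)
  8P = (11, 14)
  9P = (15, 17)
  10P = (10, 18)
  11P = (18, 9)
  12P = (22, 5)
  13P = (9, 11)
  14P = (13, 12)
Match found at i = 14.

k = 14


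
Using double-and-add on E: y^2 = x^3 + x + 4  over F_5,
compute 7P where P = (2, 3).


k = 7 = 111_2 (binary, LSB first: 111)
Double-and-add from P = (2, 3):
  bit 0 = 1: acc = O + (2, 3) = (2, 3)
  bit 1 = 1: acc = (2, 3) + (0, 3) = (3, 2)
  bit 2 = 1: acc = (3, 2) + (1, 1) = (0, 2)

7P = (0, 2)


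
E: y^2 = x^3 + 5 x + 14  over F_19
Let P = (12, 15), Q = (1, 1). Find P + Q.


P != Q, so use the chord formula.
s = (y2 - y1) / (x2 - x1) = (5) / (8) mod 19 = 3
x3 = s^2 - x1 - x2 mod 19 = 3^2 - 12 - 1 = 15
y3 = s (x1 - x3) - y1 mod 19 = 3 * (12 - 15) - 15 = 14

P + Q = (15, 14)


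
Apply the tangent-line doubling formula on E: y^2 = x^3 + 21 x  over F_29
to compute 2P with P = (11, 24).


Doubling: s = (3 x1^2 + a) / (2 y1)
s = (3*11^2 + 21) / (2*24) mod 29 = 8
x3 = s^2 - 2 x1 mod 29 = 8^2 - 2*11 = 13
y3 = s (x1 - x3) - y1 mod 29 = 8 * (11 - 13) - 24 = 18

2P = (13, 18)


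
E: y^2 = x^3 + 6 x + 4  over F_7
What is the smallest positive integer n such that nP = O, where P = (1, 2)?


Compute successive multiples of P until we hit O:
  1P = (1, 2)
  2P = (0, 2)
  3P = (6, 5)
  4P = (4, 6)
  5P = (3, 0)
  6P = (4, 1)
  7P = (6, 2)
  8P = (0, 5)
  ... (continuing to 10P)
  10P = O

ord(P) = 10


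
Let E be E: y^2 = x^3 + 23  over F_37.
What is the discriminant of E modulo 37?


4 a^3 + 27 b^2 = 4*0^3 + 27*23^2 = 0 + 14283 = 14283
Delta = -16 * (14283) = -228528
Delta mod 37 = 21

Delta = 21 (mod 37)


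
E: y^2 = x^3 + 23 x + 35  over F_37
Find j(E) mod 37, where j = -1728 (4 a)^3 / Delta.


Delta = -16(4 a^3 + 27 b^2) mod 37 = 25
-1728 * (4 a)^3 = -1728 * (4*23)^3 mod 37 = 31
j = 31 * 25^(-1) mod 37 = 19

j = 19 (mod 37)


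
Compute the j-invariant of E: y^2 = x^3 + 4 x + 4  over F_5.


Delta = -16(4 a^3 + 27 b^2) mod 5 = 2
-1728 * (4 a)^3 = -1728 * (4*4)^3 mod 5 = 2
j = 2 * 2^(-1) mod 5 = 1

j = 1 (mod 5)


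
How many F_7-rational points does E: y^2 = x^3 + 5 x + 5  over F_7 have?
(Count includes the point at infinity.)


For each x in F_7, count y with y^2 = x^3 + 5 x + 5 mod 7:
  x = 1: RHS = 4, y in [2, 5]  -> 2 point(s)
  x = 2: RHS = 2, y in [3, 4]  -> 2 point(s)
  x = 5: RHS = 1, y in [1, 6]  -> 2 point(s)
Affine points: 6. Add the point at infinity: total = 7.

#E(F_7) = 7


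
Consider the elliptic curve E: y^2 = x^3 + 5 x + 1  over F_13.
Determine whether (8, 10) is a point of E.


Check whether y^2 = x^3 + 5 x + 1 (mod 13) for (x, y) = (8, 10).
LHS: y^2 = 10^2 mod 13 = 9
RHS: x^3 + 5 x + 1 = 8^3 + 5*8 + 1 mod 13 = 7
LHS != RHS

No, not on the curve
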